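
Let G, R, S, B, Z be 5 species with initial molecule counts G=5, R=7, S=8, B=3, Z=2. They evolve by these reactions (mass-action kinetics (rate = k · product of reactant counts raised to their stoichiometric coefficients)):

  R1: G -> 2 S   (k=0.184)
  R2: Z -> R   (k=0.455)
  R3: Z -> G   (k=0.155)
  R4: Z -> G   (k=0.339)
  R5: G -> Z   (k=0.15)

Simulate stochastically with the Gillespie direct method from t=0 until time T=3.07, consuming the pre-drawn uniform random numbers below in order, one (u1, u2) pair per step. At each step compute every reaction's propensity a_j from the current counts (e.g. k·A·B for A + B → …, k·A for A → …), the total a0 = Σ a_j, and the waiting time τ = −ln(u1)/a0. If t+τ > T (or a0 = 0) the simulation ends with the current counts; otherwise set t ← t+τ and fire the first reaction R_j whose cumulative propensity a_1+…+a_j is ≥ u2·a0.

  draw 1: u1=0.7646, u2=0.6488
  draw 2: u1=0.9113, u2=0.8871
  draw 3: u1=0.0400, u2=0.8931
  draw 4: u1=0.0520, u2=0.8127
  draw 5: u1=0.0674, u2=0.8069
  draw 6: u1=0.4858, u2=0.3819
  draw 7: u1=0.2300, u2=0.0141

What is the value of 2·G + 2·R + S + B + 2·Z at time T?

Check how each reaction changes W = 2·G + 2·R + S + B + 2·Z (weight of products minus weight of reactants):
R1: G -> 2 S: (1·2) − (2·1) = 2 − 2 = 0
R2: Z -> R: (2·1) − (2·1) = 2 − 2 = 0
R3: Z -> G: (2·1) − (2·1) = 2 − 2 = 0
R4: Z -> G: (2·1) − (2·1) = 2 − 2 = 0
R5: G -> Z: (2·1) − (2·1) = 2 − 2 = 0
Every reaction leaves W unchanged, so W is conserved and no simulation is needed: W(T) = W(0) = 2·5 + 2·7 + 8 + 3 + 2·2 = 39

Value at T = 39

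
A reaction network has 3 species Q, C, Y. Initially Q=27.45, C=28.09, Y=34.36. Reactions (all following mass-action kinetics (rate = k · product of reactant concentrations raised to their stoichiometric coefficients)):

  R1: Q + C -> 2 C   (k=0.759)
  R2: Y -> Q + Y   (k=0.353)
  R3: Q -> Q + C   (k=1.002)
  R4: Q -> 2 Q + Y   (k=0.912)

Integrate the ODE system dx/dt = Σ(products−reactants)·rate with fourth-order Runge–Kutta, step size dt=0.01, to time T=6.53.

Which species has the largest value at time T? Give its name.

Dominant species at T: C

RK4 with dt=0.01: 653 steps to T=6.53. Trajectory (selected grid times):
t=0.00: Q=27.45 C=28.09 Y=34.36
t=0.73: Q=0.25 C=66.48 Y=35.36
t=1.45: Q=0.22 C=75.84 Y=35.52
t=2.18: Q=0.20 C=85.33 Y=35.66
t=2.90: Q=0.18 C=94.69 Y=35.78
t=3.63: Q=0.16 C=104.17 Y=35.89
t=4.35: Q=0.15 C=113.54 Y=36.00
t=5.08: Q=0.14 C=123.04 Y=36.09
t=5.80: Q=0.13 C=132.42 Y=36.18
t=6.53: Q=0.12 C=141.93 Y=36.26
At T=6.53: Q=0.12 C=141.93 Y=36.26; the largest is C.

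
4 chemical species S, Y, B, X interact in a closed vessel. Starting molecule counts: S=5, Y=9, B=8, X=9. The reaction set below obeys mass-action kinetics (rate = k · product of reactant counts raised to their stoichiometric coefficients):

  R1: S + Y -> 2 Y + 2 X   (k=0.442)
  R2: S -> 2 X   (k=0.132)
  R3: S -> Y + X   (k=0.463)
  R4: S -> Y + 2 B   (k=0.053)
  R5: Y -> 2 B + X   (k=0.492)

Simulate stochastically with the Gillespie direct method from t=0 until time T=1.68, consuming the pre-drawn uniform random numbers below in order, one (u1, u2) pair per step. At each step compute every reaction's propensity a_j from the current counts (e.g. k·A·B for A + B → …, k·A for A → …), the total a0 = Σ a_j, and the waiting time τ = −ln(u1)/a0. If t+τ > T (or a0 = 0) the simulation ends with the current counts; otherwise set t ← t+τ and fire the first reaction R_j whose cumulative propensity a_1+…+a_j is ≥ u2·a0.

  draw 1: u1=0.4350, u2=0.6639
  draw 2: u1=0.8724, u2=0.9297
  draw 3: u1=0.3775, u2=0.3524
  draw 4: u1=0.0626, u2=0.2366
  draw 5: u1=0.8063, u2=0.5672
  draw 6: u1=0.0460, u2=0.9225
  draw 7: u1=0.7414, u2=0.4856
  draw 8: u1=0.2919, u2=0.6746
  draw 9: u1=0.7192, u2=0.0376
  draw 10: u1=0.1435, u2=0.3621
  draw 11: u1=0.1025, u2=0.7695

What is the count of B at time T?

t=0.000: S=5 Y=9 B=8 X=9
Draw 1: a1=19.890, a2=0.660, a3=2.315, a4=0.265, a5=4.428, a0=27.558; τ=−ln(0.4350)/27.558=0.030 → t=0.030; u2·a0=0.6639·27.558=18.296 ≤ a1=19.890 → R1 fires; S=4 Y=10 B=8 X=11
Draw 2: a1=17.680, a2=0.528, a3=1.852, a4=0.212, a5=4.920, a0=25.192; τ=−ln(0.8724)/25.192=0.005 → t=0.036; u2·a0=0.9297·25.192=23.421; a1+…+a4=20.272 < 23.421 ≤ a1+…+a5=25.192 → R5 fires; S=4 Y=9 B=10 X=12
Draw 3: a1=15.912, a2=0.528, a3=1.852, a4=0.212, a5=4.428, a0=22.932; τ=−ln(0.3775)/22.932=0.042 → t=0.078; u2·a0=0.3524·22.932=8.081 ≤ a1=15.912 → R1 fires; S=3 Y=10 B=10 X=14
Draw 4: a1=13.260, a2=0.396, a3=1.389, a4=0.159, a5=4.920, a0=20.124; τ=−ln(0.0626)/20.124=0.138 → t=0.216; u2·a0=0.2366·20.124=4.761 ≤ a1=13.260 → R1 fires; S=2 Y=11 B=10 X=16
Draw 5: a1=9.724, a2=0.264, a3=0.926, a4=0.106, a5=5.412, a0=16.432; τ=−ln(0.8063)/16.432=0.013 → t=0.229; u2·a0=0.5672·16.432=9.320 ≤ a1=9.724 → R1 fires; S=1 Y=12 B=10 X=18
Draw 6: a1=5.304, a2=0.132, a3=0.463, a4=0.053, a5=5.904, a0=11.856; τ=−ln(0.0460)/11.856=0.260 → t=0.489; u2·a0=0.9225·11.856=10.937; a1+…+a4=5.952 < 10.937 ≤ a1+…+a5=11.856 → R5 fires; S=1 Y=11 B=12 X=19
Draw 7: a1=4.862, a2=0.132, a3=0.463, a4=0.053, a5=5.412, a0=10.922; τ=−ln(0.7414)/10.922=0.027 → t=0.516; u2·a0=0.4856·10.922=5.304; a1+a2=4.994 < 5.304 ≤ a1+…+a3=5.457 → R3 fires; S=0 Y=12 B=12 X=20
Draw 8: a1=0.000, a2=0.000, a3=0.000, a4=0.000, a5=5.904, a0=5.904; τ=−ln(0.2919)/5.904=0.209 → t=0.725; u2·a0=0.6746·5.904=3.983; a1+…+a4=0.000 < 3.983 ≤ a1+…+a5=5.904 → R5 fires; S=0 Y=11 B=14 X=21
Draw 9: a1=0.000, a2=0.000, a3=0.000, a4=0.000, a5=5.412, a0=5.412; τ=−ln(0.7192)/5.412=0.061 → t=0.785; u2·a0=0.0376·5.412=0.203; a1+…+a4=0.000 < 0.203 ≤ a1+…+a5=5.412 → R5 fires; S=0 Y=10 B=16 X=22
Draw 10: a1=0.000, a2=0.000, a3=0.000, a4=0.000, a5=4.920, a0=4.920; τ=−ln(0.1435)/4.920=0.395 → t=1.180; u2·a0=0.3621·4.920=1.782; a1+…+a4=0.000 < 1.782 ≤ a1+…+a5=4.920 → R5 fires; S=0 Y=9 B=18 X=23
Draw 11: a1=0.000, a2=0.000, a3=0.000, a4=0.000, a5=4.428, a0=4.428; τ=−ln(0.1025)/4.428=0.514 → t=1.695 > T=1.68: stop.
Read off B at T=1.68: 18

B at T = 18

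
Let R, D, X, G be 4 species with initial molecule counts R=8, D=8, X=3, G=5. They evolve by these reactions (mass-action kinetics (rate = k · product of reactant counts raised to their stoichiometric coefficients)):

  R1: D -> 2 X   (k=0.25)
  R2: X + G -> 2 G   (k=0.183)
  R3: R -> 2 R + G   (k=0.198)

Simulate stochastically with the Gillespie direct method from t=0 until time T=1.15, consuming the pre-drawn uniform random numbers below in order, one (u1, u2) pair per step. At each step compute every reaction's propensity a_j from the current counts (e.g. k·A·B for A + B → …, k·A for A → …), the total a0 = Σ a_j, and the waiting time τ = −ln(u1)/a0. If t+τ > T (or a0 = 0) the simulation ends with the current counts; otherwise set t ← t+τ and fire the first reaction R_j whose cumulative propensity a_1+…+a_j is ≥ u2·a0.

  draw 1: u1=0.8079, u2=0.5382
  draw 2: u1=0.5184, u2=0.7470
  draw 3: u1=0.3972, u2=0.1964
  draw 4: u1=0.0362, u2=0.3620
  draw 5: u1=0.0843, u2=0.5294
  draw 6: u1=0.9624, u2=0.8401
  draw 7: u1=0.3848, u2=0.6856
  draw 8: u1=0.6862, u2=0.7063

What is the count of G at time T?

G at T = 11

t=0.000: R=8 D=8 X=3 G=5
Draw 1: a1=2.000, a2=2.745, a3=1.584, a0=6.329; τ=−ln(0.8079)/6.329=0.034 → t=0.034; u2·a0=0.5382·6.329=3.406; a1=2.000 < 3.406 ≤ a1+a2=4.745 → R2 fires; R=8 D=8 X=2 G=6
Draw 2: a1=2.000, a2=2.196, a3=1.584, a0=5.780; τ=−ln(0.5184)/5.780=0.114 → t=0.147; u2·a0=0.7470·5.780=4.318; a1+a2=4.196 < 4.318 ≤ a1+…+a3=5.780 → R3 fires; R=9 D=8 X=2 G=7
Draw 3: a1=2.000, a2=2.562, a3=1.782, a0=6.344; τ=−ln(0.3972)/6.344=0.146 → t=0.293; u2·a0=0.1964·6.344=1.246 ≤ a1=2.000 → R1 fires; R=9 D=7 X=4 G=7
Draw 4: a1=1.750, a2=5.124, a3=1.782, a0=8.656; τ=−ln(0.0362)/8.656=0.383 → t=0.676; u2·a0=0.3620·8.656=3.133; a1=1.750 < 3.133 ≤ a1+a2=6.874 → R2 fires; R=9 D=7 X=3 G=8
Draw 5: a1=1.750, a2=4.392, a3=1.782, a0=7.924; τ=−ln(0.0843)/7.924=0.312 → t=0.988; u2·a0=0.5294·7.924=4.195; a1=1.750 < 4.195 ≤ a1+a2=6.142 → R2 fires; R=9 D=7 X=2 G=9
Draw 6: a1=1.750, a2=3.294, a3=1.782, a0=6.826; τ=−ln(0.9624)/6.826=0.006 → t=0.994; u2·a0=0.8401·6.826=5.735; a1+a2=5.044 < 5.735 ≤ a1+…+a3=6.826 → R3 fires; R=10 D=7 X=2 G=10
Draw 7: a1=1.750, a2=3.660, a3=1.980, a0=7.390; τ=−ln(0.3848)/7.390=0.129 → t=1.123; u2·a0=0.6856·7.390=5.067; a1=1.750 < 5.067 ≤ a1+a2=5.410 → R2 fires; R=10 D=7 X=1 G=11
Draw 8: a1=1.750, a2=2.013, a3=1.980, a0=5.743; τ=−ln(0.6862)/5.743=0.066 → t=1.189 > T=1.15: stop.
Read off G at T=1.15: 11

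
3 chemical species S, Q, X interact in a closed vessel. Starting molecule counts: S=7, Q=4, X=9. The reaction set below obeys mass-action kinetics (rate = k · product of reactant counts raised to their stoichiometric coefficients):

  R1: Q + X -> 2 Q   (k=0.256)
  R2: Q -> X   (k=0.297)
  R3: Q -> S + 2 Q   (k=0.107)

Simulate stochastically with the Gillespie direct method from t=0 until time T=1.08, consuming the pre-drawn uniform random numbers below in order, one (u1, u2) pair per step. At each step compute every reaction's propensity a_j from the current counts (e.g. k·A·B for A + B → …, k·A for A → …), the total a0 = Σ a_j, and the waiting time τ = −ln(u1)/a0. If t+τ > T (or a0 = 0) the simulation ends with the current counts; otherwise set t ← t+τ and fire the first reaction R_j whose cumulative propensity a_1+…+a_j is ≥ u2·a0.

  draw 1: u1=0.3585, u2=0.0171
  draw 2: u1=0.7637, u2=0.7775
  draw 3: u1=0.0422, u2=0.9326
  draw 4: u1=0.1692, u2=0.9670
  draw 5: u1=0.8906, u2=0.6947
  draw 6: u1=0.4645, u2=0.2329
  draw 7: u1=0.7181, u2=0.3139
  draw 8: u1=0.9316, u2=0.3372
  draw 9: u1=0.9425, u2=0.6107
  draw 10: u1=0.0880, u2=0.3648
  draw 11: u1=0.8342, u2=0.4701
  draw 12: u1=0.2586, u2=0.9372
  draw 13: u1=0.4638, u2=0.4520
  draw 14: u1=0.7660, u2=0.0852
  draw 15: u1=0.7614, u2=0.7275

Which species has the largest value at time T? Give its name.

Dominant species at T: Q

t=0.000: S=7 Q=4 X=9
Draw 1: a1=9.216, a2=1.188, a3=0.428, a0=10.832; τ=−ln(0.3585)/10.832=0.095 → t=0.095; u2·a0=0.0171·10.832=0.185 ≤ a1=9.216 → R1 fires; S=7 Q=5 X=8
Draw 2: a1=10.240, a2=1.485, a3=0.535, a0=12.260; τ=−ln(0.7637)/12.260=0.022 → t=0.117; u2·a0=0.7775·12.260=9.532 ≤ a1=10.240 → R1 fires; S=7 Q=6 X=7
Draw 3: a1=10.752, a2=1.782, a3=0.642, a0=13.176; τ=−ln(0.0422)/13.176=0.240 → t=0.357; u2·a0=0.9326·13.176=12.288; a1=10.752 < 12.288 ≤ a1+a2=12.534 → R2 fires; S=7 Q=5 X=8
Draw 4: a1=10.240, a2=1.485, a3=0.535, a0=12.260; τ=−ln(0.1692)/12.260=0.145 → t=0.502; u2·a0=0.9670·12.260=11.855; a1+a2=11.725 < 11.855 ≤ a1+…+a3=12.260 → R3 fires; S=8 Q=6 X=8
Draw 5: a1=12.288, a2=1.782, a3=0.642, a0=14.712; τ=−ln(0.8906)/14.712=0.008 → t=0.510; u2·a0=0.6947·14.712=10.220 ≤ a1=12.288 → R1 fires; S=8 Q=7 X=7
Draw 6: a1=12.544, a2=2.079, a3=0.749, a0=15.372; τ=−ln(0.4645)/15.372=0.050 → t=0.560; u2·a0=0.2329·15.372=3.580 ≤ a1=12.544 → R1 fires; S=8 Q=8 X=6
Draw 7: a1=12.288, a2=2.376, a3=0.856, a0=15.520; τ=−ln(0.7181)/15.520=0.021 → t=0.581; u2·a0=0.3139·15.520=4.872 ≤ a1=12.288 → R1 fires; S=8 Q=9 X=5
Draw 8: a1=11.520, a2=2.673, a3=0.963, a0=15.156; τ=−ln(0.9316)/15.156=0.005 → t=0.586; u2·a0=0.3372·15.156=5.111 ≤ a1=11.520 → R1 fires; S=8 Q=10 X=4
Draw 9: a1=10.240, a2=2.970, a3=1.070, a0=14.280; τ=−ln(0.9425)/14.280=0.004 → t=0.590; u2·a0=0.6107·14.280=8.721 ≤ a1=10.240 → R1 fires; S=8 Q=11 X=3
Draw 10: a1=8.448, a2=3.267, a3=1.177, a0=12.892; τ=−ln(0.0880)/12.892=0.189 → t=0.778; u2·a0=0.3648·12.892=4.703 ≤ a1=8.448 → R1 fires; S=8 Q=12 X=2
Draw 11: a1=6.144, a2=3.564, a3=1.284, a0=10.992; τ=−ln(0.8342)/10.992=0.016 → t=0.795; u2·a0=0.4701·10.992=5.167 ≤ a1=6.144 → R1 fires; S=8 Q=13 X=1
Draw 12: a1=3.328, a2=3.861, a3=1.391, a0=8.580; τ=−ln(0.2586)/8.580=0.158 → t=0.952; u2·a0=0.9372·8.580=8.041; a1+a2=7.189 < 8.041 ≤ a1+…+a3=8.580 → R3 fires; S=9 Q=14 X=1
Draw 13: a1=3.584, a2=4.158, a3=1.498, a0=9.240; τ=−ln(0.4638)/9.240=0.083 → t=1.036; u2·a0=0.4520·9.240=4.176; a1=3.584 < 4.176 ≤ a1+a2=7.742 → R2 fires; S=9 Q=13 X=2
Draw 14: a1=6.656, a2=3.861, a3=1.391, a0=11.908; τ=−ln(0.7660)/11.908=0.022 → t=1.058; u2·a0=0.0852·11.908=1.015 ≤ a1=6.656 → R1 fires; S=9 Q=14 X=1
Draw 15: a1=3.584, a2=4.158, a3=1.498, a0=9.240; τ=−ln(0.7614)/9.240=0.030 → t=1.087 > T=1.08: stop.
At T=1.08: S=9 Q=14 X=1; the largest is Q.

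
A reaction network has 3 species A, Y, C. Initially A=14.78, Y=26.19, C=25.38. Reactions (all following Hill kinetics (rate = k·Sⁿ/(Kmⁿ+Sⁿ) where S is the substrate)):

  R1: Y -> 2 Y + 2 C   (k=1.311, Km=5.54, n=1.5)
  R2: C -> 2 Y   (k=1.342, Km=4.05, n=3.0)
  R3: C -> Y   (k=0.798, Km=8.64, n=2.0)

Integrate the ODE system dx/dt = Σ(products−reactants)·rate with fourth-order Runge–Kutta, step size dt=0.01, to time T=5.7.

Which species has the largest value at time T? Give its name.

RK4 with dt=0.01: 570 steps to T=5.7. Trajectory (selected grid times):
t=0.00: A=14.78 Y=26.19 C=25.38
t=0.63: A=14.78 Y=29.08 C=25.60
t=1.27: A=14.78 Y=32.03 C=25.85
t=1.90: A=14.78 Y=34.94 C=26.10
t=2.53: A=14.78 Y=37.86 C=26.36
t=3.17: A=14.78 Y=40.83 C=26.64
t=3.80: A=14.78 Y=43.76 C=26.92
t=4.43: A=14.78 Y=46.69 C=27.20
t=5.07: A=14.78 Y=49.68 C=27.50
t=5.70: A=14.78 Y=52.62 C=27.79
At T=5.7: A=14.78 Y=52.62 C=27.79; the largest is Y.

Dominant species at T: Y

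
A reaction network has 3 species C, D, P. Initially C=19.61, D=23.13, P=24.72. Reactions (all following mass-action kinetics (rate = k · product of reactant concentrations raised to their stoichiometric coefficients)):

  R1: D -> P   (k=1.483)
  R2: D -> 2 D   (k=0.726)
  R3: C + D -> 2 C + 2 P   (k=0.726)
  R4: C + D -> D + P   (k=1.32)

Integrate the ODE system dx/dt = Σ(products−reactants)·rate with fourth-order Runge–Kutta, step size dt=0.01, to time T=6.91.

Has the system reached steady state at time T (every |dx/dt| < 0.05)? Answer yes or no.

RK4 with dt=0.01: 691 steps to T=6.91. Trajectory (selected grid times):
t=0.00: C=19.61 D=23.13 P=24.72
t=0.77: C=3.11 D=0.62 P=106.31
t=1.54: C=2.78 D=0.07 P=108.14
t=2.30: C=2.74 D=0.01 P=108.34
t=3.07: C=2.74 D=0.00 P=108.37
t=3.84: C=2.74 D=0.00 P=108.37
t=4.61: C=2.74 D=0.00 P=108.37
t=5.37: C=2.74 D=0.00 P=108.37
t=6.14: C=2.74 D=0.00 P=108.37
t=6.91: C=2.74 D=0.00 P=108.37
Rates at T: R1=0.0000, R2=0.0000, R3=0.0000, R4=0.0000
dx/dt at T (Σ net stoichiometry × rate): C=-0.0000, D=-0.0000, P=+0.0000
Largest |dx/dt| is |+0.0000| (P) < 0.05 → steady.

Steady state at T: yes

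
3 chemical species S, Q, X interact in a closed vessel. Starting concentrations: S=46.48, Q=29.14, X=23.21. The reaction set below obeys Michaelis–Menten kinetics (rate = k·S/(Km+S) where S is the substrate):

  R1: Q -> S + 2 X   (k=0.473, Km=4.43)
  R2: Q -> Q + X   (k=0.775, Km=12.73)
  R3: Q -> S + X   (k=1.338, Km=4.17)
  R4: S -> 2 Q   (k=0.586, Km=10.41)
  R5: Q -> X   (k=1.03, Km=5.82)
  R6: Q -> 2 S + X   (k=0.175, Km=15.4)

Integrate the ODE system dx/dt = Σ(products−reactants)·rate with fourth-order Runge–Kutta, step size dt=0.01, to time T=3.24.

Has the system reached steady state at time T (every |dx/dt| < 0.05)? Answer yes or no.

Steady state at T: no

RK4 with dt=0.01: 324 steps to T=3.24. Trajectory (selected grid times):
t=0.00: S=46.48 Q=29.14 X=23.21
t=0.36: S=46.96 Q=28.57 X=24.47
t=0.72: S=47.43 Q=28.00 X=25.72
t=1.08: S=47.91 Q=27.43 X=26.97
t=1.44: S=48.38 Q=26.87 X=28.22
t=1.80: S=48.85 Q=26.31 X=29.46
t=2.16: S=49.31 Q=25.75 X=30.70
t=2.52: S=49.78 Q=25.20 X=31.93
t=2.88: S=50.24 Q=24.66 X=33.16
t=3.24: S=50.69 Q=24.11 X=34.38
Rates at T: R1=0.3996, R2=0.5072, R3=1.1407, R4=0.4862, R5=0.8297, R6=0.1068
dx/dt at T (Σ net stoichiometry × rate): S=+1.2677, Q=-1.5045, X=+3.3836
Largest |dx/dt| is |+3.3836| (X) ≥ 0.05 → not steady.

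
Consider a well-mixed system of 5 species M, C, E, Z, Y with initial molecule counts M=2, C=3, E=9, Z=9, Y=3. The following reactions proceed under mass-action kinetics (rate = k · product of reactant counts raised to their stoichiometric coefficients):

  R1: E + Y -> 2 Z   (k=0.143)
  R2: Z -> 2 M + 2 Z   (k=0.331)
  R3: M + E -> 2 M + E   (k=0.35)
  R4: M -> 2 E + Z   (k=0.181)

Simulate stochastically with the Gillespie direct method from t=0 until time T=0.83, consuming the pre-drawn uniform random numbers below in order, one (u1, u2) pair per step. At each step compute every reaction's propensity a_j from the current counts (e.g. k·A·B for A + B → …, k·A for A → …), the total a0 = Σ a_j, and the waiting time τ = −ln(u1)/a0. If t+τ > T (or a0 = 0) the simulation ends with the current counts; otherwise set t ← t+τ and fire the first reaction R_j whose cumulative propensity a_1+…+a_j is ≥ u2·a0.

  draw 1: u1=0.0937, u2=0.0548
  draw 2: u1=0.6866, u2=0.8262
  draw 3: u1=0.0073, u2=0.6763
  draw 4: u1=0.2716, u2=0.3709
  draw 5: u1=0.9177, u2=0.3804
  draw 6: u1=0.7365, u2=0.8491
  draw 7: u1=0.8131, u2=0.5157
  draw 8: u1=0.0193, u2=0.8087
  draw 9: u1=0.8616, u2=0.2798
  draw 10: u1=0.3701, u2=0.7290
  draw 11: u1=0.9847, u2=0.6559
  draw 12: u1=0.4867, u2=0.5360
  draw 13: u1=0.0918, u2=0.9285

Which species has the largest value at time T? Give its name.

t=0.000: M=2 C=3 E=9 Z=9 Y=3
Draw 1: a1=3.861, a2=2.979, a3=6.300, a4=0.362, a0=13.502; τ=−ln(0.0937)/13.502=0.175 → t=0.175; u2·a0=0.0548·13.502=0.740 ≤ a1=3.861 → R1 fires; M=2 C=3 E=8 Z=11 Y=2
Draw 2: a1=2.288, a2=3.641, a3=5.600, a4=0.362, a0=11.891; τ=−ln(0.6866)/11.891=0.032 → t=0.207; u2·a0=0.8262·11.891=9.824; a1+a2=5.929 < 9.824 ≤ a1+…+a3=11.529 → R3 fires; M=3 C=3 E=8 Z=11 Y=2
Draw 3: a1=2.288, a2=3.641, a3=8.400, a4=0.543, a0=14.872; τ=−ln(0.0073)/14.872=0.331 → t=0.538; u2·a0=0.6763·14.872=10.058; a1+a2=5.929 < 10.058 ≤ a1+…+a3=14.329 → R3 fires; M=4 C=3 E=8 Z=11 Y=2
Draw 4: a1=2.288, a2=3.641, a3=11.200, a4=0.724, a0=17.853; τ=−ln(0.2716)/17.853=0.073 → t=0.611; u2·a0=0.3709·17.853=6.622; a1+a2=5.929 < 6.622 ≤ a1+…+a3=17.129 → R3 fires; M=5 C=3 E=8 Z=11 Y=2
Draw 5: a1=2.288, a2=3.641, a3=14.000, a4=0.905, a0=20.834; τ=−ln(0.9177)/20.834=0.004 → t=0.615; u2·a0=0.3804·20.834=7.925; a1+a2=5.929 < 7.925 ≤ a1+…+a3=19.929 → R3 fires; M=6 C=3 E=8 Z=11 Y=2
Draw 6: a1=2.288, a2=3.641, a3=16.800, a4=1.086, a0=23.815; τ=−ln(0.7365)/23.815=0.013 → t=0.628; u2·a0=0.8491·23.815=20.221; a1+a2=5.929 < 20.221 ≤ a1+…+a3=22.729 → R3 fires; M=7 C=3 E=8 Z=11 Y=2
Draw 7: a1=2.288, a2=3.641, a3=19.600, a4=1.267, a0=26.796; τ=−ln(0.8131)/26.796=0.008 → t=0.635; u2·a0=0.5157·26.796=13.819; a1+a2=5.929 < 13.819 ≤ a1+…+a3=25.529 → R3 fires; M=8 C=3 E=8 Z=11 Y=2
Draw 8: a1=2.288, a2=3.641, a3=22.400, a4=1.448, a0=29.777; τ=−ln(0.0193)/29.777=0.133 → t=0.768; u2·a0=0.8087·29.777=24.081; a1+a2=5.929 < 24.081 ≤ a1+…+a3=28.329 → R3 fires; M=9 C=3 E=8 Z=11 Y=2
Draw 9: a1=2.288, a2=3.641, a3=25.200, a4=1.629, a0=32.758; τ=−ln(0.8616)/32.758=0.005 → t=0.773; u2·a0=0.2798·32.758=9.166; a1+a2=5.929 < 9.166 ≤ a1+…+a3=31.129 → R3 fires; M=10 C=3 E=8 Z=11 Y=2
Draw 10: a1=2.288, a2=3.641, a3=28.000, a4=1.810, a0=35.739; τ=−ln(0.3701)/35.739=0.028 → t=0.800; u2·a0=0.7290·35.739=26.054; a1+a2=5.929 < 26.054 ≤ a1+…+a3=33.929 → R3 fires; M=11 C=3 E=8 Z=11 Y=2
Draw 11: a1=2.288, a2=3.641, a3=30.800, a4=1.991, a0=38.720; τ=−ln(0.9847)/38.720=0.000 → t=0.801; u2·a0=0.6559·38.720=25.396; a1+a2=5.929 < 25.396 ≤ a1+…+a3=36.729 → R3 fires; M=12 C=3 E=8 Z=11 Y=2
Draw 12: a1=2.288, a2=3.641, a3=33.600, a4=2.172, a0=41.701; τ=−ln(0.4867)/41.701=0.017 → t=0.818; u2·a0=0.5360·41.701=22.352; a1+a2=5.929 < 22.352 ≤ a1+…+a3=39.529 → R3 fires; M=13 C=3 E=8 Z=11 Y=2
Draw 13: a1=2.288, a2=3.641, a3=36.400, a4=2.353, a0=44.682; τ=−ln(0.0918)/44.682=0.053 → t=0.872 > T=0.83: stop.
At T=0.83: M=13 C=3 E=8 Z=11 Y=2; the largest is M.

Dominant species at T: M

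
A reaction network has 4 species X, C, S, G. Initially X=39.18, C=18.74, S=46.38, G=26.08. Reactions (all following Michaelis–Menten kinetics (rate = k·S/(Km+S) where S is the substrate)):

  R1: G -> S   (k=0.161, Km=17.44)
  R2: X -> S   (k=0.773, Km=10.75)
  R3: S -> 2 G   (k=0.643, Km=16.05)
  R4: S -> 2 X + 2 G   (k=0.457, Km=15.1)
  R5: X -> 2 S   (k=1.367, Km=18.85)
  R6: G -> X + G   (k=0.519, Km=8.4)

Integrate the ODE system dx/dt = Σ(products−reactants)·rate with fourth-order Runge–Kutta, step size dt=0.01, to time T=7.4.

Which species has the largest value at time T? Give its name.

Dominant species at T: S

RK4 with dt=0.01: 740 steps to T=7.4. Trajectory (selected grid times):
t=0.00: X=39.18 C=18.74 S=46.38 G=26.08
t=0.82: X=38.82 C=18.74 S=47.79 G=27.35
t=1.64: X=38.47 C=18.74 S=49.19 G=28.64
t=2.47: X=38.12 C=18.74 S=50.60 G=29.94
t=3.29: X=37.79 C=18.74 S=51.99 G=31.24
t=4.11: X=37.47 C=18.74 S=53.37 G=32.55
t=4.93: X=37.16 C=18.74 S=54.73 G=33.86
t=5.76: X=36.86 C=18.74 S=56.11 G=35.19
t=6.58: X=36.56 C=18.74 S=57.46 G=36.52
t=7.40: X=36.28 C=18.74 S=58.81 G=37.85
At T=7.4: X=36.28 C=18.74 S=58.81 G=37.85; the largest is S.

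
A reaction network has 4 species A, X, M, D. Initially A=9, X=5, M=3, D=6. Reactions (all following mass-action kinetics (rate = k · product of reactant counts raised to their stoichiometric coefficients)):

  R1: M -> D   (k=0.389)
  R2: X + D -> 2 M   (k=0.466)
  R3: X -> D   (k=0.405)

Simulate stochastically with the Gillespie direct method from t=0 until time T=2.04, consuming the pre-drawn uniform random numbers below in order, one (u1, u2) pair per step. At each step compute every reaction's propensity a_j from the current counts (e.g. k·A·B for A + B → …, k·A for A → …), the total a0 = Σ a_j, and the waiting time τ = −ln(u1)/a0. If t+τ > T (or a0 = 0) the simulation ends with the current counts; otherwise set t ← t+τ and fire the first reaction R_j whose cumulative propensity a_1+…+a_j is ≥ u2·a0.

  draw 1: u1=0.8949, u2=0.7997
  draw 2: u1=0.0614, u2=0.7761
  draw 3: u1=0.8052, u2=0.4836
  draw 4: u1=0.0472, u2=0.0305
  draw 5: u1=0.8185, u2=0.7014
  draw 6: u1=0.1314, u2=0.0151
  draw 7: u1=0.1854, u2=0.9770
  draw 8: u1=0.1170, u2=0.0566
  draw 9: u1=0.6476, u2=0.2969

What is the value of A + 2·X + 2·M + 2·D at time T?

Value at T = 37

Check how each reaction changes W = A + 2·X + 2·M + 2·D (weight of products minus weight of reactants):
R1: M -> D: (2·1) − (2·1) = 2 − 2 = 0
R2: X + D -> 2 M: (2·2) − (2·1 + 2·1) = 4 − 4 = 0
R3: X -> D: (2·1) − (2·1) = 2 − 2 = 0
Every reaction leaves W unchanged, so W is conserved and no simulation is needed: W(T) = W(0) = 9 + 2·5 + 2·3 + 2·6 = 37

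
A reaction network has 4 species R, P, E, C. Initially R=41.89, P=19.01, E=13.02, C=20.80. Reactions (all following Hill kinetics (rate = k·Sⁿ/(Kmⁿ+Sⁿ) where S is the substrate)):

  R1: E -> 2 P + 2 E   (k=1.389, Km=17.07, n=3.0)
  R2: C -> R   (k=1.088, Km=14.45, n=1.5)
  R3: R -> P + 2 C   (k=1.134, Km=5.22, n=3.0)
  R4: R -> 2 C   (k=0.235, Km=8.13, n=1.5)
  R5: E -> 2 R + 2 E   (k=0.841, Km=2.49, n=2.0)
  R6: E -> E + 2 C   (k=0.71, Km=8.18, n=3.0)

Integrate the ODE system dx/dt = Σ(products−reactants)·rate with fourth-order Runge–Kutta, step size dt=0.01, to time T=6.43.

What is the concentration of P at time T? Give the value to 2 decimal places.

P at T = 35.48

RK4 with dt=0.01: 643 steps to T=6.43. Trajectory (selected grid times):
t=0.00: R=41.89 P=19.01 E=13.02 C=20.80
t=0.71: R=42.59 P=20.46 E=13.92 C=23.04
t=1.43: R=43.33 P=22.03 E=14.89 C=25.31
t=2.14: R=44.09 P=23.67 E=15.88 C=27.55
t=2.86: R=44.87 P=25.42 E=16.95 C=29.83
t=3.57: R=45.67 P=27.25 E=18.04 C=32.07
t=4.29: R=46.50 P=29.19 E=19.20 C=34.35
t=5.00: R=47.33 P=31.20 E=20.39 C=36.60
t=5.72: R=48.18 P=33.31 E=21.64 C=38.88
t=6.43: R=49.03 P=35.48 E=22.91 C=41.13
Read off P at T=6.43: 35.48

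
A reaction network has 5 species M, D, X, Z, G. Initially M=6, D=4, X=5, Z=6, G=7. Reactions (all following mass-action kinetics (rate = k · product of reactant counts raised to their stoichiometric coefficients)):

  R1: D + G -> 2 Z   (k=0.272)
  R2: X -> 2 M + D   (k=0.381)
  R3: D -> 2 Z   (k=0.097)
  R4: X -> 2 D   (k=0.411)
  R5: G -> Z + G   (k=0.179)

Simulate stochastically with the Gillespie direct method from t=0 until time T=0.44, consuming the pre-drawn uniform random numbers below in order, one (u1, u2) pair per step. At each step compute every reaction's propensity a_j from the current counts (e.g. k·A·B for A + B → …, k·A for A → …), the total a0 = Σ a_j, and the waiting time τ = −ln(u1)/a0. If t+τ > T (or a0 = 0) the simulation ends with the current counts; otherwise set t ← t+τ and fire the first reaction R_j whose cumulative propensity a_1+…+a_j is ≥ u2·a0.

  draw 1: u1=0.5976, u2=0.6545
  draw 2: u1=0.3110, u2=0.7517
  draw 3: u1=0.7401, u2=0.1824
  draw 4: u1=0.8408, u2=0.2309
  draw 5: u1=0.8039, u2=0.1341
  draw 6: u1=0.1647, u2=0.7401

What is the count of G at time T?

t=0.000: M=6 D=4 X=5 Z=6 G=7
Draw 1: a1=7.616, a2=1.905, a3=0.388, a4=2.055, a5=1.253, a0=13.217; τ=−ln(0.5976)/13.217=0.039 → t=0.039; u2·a0=0.6545·13.217=8.651; a1=7.616 < 8.651 ≤ a1+a2=9.521 → R2 fires; M=8 D=5 X=4 Z=6 G=7
Draw 2: a1=9.520, a2=1.524, a3=0.485, a4=1.644, a5=1.253, a0=14.426; τ=−ln(0.3110)/14.426=0.081 → t=0.120; u2·a0=0.7517·14.426=10.844; a1=9.520 < 10.844 ≤ a1+a2=11.044 → R2 fires; M=10 D=6 X=3 Z=6 G=7
Draw 3: a1=11.424, a2=1.143, a3=0.582, a4=1.233, a5=1.253, a0=15.635; τ=−ln(0.7401)/15.635=0.019 → t=0.139; u2·a0=0.1824·15.635=2.852 ≤ a1=11.424 → R1 fires; M=10 D=5 X=3 Z=8 G=6
Draw 4: a1=8.160, a2=1.143, a3=0.485, a4=1.233, a5=1.074, a0=12.095; τ=−ln(0.8408)/12.095=0.014 → t=0.154; u2·a0=0.2309·12.095=2.793 ≤ a1=8.160 → R1 fires; M=10 D=4 X=3 Z=10 G=5
Draw 5: a1=5.440, a2=1.143, a3=0.388, a4=1.233, a5=0.895, a0=9.099; τ=−ln(0.8039)/9.099=0.024 → t=0.177; u2·a0=0.1341·9.099=1.220 ≤ a1=5.440 → R1 fires; M=10 D=3 X=3 Z=12 G=4
Draw 6: a1=3.264, a2=1.143, a3=0.291, a4=1.233, a5=0.716, a0=6.647; τ=−ln(0.1647)/6.647=0.271 → t=0.449 > T=0.44: stop.
Read off G at T=0.44: 4

G at T = 4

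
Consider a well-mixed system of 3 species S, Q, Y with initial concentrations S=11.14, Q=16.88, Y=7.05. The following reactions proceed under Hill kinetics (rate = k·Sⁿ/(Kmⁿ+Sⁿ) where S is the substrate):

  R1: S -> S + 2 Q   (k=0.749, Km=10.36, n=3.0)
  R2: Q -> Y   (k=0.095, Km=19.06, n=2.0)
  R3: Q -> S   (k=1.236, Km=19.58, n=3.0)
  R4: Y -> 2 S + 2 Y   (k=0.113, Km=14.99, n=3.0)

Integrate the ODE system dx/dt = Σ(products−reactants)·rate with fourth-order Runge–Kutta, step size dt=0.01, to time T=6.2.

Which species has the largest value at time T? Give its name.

Dominant species at T: Q

RK4 with dt=0.01: 620 steps to T=6.2. Trajectory (selected grid times):
t=0.00: S=11.14 Q=16.88 Y=7.05
t=0.69: S=11.49 Q=17.10 Y=7.09
t=1.38: S=11.85 Q=17.33 Y=7.12
t=2.07: S=12.22 Q=17.58 Y=7.16
t=2.76: S=12.60 Q=17.84 Y=7.20
t=3.44: S=12.98 Q=18.11 Y=7.24
t=4.13: S=13.38 Q=18.39 Y=7.28
t=4.82: S=13.79 Q=18.68 Y=7.32
t=5.51: S=14.20 Q=18.98 Y=7.36
t=6.20: S=14.63 Q=19.29 Y=7.40
At T=6.2: S=14.63 Q=19.29 Y=7.40; the largest is Q.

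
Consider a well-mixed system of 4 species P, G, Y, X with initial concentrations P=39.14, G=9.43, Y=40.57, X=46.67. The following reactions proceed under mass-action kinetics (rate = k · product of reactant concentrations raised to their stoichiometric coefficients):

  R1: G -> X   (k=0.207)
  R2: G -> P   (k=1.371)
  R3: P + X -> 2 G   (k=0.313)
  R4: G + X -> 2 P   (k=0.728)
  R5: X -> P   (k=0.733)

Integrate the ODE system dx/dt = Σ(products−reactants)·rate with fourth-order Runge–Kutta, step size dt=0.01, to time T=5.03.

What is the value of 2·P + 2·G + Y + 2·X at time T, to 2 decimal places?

Value at T = 231.05

Check how each reaction changes W = 2·P + 2·G + Y + 2·X (weight of products minus weight of reactants):
R1: G -> X: (2·1) − (2·1) = 2 − 2 = 0
R2: G -> P: (2·1) − (2·1) = 2 − 2 = 0
R3: P + X -> 2 G: (2·2) − (2·1 + 2·1) = 4 − 4 = 0
R4: G + X -> 2 P: (2·2) − (2·1 + 2·1) = 4 − 4 = 0
R5: X -> P: (2·1) − (2·1) = 2 − 2 = 0
Every reaction leaves W unchanged, so W is conserved and no simulation is needed: W(T) = W(0) = 2·39.14 + 2·9.43 + 40.57 + 2·46.67 = 231.05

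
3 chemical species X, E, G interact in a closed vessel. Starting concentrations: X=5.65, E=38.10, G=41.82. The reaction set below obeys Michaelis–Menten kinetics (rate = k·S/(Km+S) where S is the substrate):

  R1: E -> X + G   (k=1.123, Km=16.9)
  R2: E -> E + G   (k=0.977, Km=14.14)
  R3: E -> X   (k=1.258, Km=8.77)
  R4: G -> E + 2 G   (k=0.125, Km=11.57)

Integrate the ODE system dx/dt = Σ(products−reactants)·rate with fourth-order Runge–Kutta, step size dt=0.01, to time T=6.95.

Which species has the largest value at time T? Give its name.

RK4 with dt=0.01: 695 steps to T=6.95. Trajectory (selected grid times):
t=0.00: X=5.65 E=38.10 G=41.82
t=0.77: X=7.03 E=36.79 G=43.04
t=1.54: X=8.40 E=35.50 G=44.24
t=2.32: X=9.77 E=34.21 G=45.45
t=3.09: X=11.12 E=32.94 G=46.63
t=3.86: X=12.45 E=31.69 G=47.80
t=4.63: X=13.76 E=30.45 G=48.96
t=5.41: X=15.08 E=29.21 G=50.11
t=6.18: X=16.36 E=28.00 G=51.24
t=6.95: X=17.63 E=26.81 G=52.35
At T=6.95: X=17.63 E=26.81 G=52.35; the largest is G.

Dominant species at T: G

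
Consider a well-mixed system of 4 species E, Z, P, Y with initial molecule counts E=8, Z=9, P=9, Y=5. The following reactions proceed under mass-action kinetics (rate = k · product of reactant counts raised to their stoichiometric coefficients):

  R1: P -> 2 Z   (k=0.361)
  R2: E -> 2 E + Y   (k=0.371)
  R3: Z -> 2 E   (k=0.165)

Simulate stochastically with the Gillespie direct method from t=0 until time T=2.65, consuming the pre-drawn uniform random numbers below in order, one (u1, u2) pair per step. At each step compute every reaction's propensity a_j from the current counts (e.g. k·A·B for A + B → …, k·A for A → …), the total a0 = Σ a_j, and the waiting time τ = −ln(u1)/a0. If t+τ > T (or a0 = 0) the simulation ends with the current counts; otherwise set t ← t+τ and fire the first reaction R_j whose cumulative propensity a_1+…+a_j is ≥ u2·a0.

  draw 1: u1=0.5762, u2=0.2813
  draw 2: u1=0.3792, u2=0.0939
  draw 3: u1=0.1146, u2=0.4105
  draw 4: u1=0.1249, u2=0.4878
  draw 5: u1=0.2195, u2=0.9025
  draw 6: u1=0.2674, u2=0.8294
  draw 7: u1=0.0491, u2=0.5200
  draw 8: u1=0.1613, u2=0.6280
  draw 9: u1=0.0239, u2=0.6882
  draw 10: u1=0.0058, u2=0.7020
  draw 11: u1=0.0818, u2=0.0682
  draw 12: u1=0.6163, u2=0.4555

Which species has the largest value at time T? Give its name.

t=0.000: E=8 Z=9 P=9 Y=5
Draw 1: a1=3.249, a2=2.968, a3=1.485, a0=7.702; τ=−ln(0.5762)/7.702=0.072 → t=0.072; u2·a0=0.2813·7.702=2.167 ≤ a1=3.249 → R1 fires; E=8 Z=11 P=8 Y=5
Draw 2: a1=2.888, a2=2.968, a3=1.815, a0=7.671; τ=−ln(0.3792)/7.671=0.126 → t=0.198; u2·a0=0.0939·7.671=0.720 ≤ a1=2.888 → R1 fires; E=8 Z=13 P=7 Y=5
Draw 3: a1=2.527, a2=2.968, a3=2.145, a0=7.640; τ=−ln(0.1146)/7.640=0.284 → t=0.482; u2·a0=0.4105·7.640=3.136; a1=2.527 < 3.136 ≤ a1+a2=5.495 → R2 fires; E=9 Z=13 P=7 Y=6
Draw 4: a1=2.527, a2=3.339, a3=2.145, a0=8.011; τ=−ln(0.1249)/8.011=0.260 → t=0.741; u2·a0=0.4878·8.011=3.908; a1=2.527 < 3.908 ≤ a1+a2=5.866 → R2 fires; E=10 Z=13 P=7 Y=7
Draw 5: a1=2.527, a2=3.710, a3=2.145, a0=8.382; τ=−ln(0.2195)/8.382=0.181 → t=0.922; u2·a0=0.9025·8.382=7.565; a1+a2=6.237 < 7.565 ≤ a1+…+a3=8.382 → R3 fires; E=12 Z=12 P=7 Y=7
Draw 6: a1=2.527, a2=4.452, a3=1.980, a0=8.959; τ=−ln(0.2674)/8.959=0.147 → t=1.069; u2·a0=0.8294·8.959=7.431; a1+a2=6.979 < 7.431 ≤ a1+…+a3=8.959 → R3 fires; E=14 Z=11 P=7 Y=7
Draw 7: a1=2.527, a2=5.194, a3=1.815, a0=9.536; τ=−ln(0.0491)/9.536=0.316 → t=1.385; u2·a0=0.5200·9.536=4.959; a1=2.527 < 4.959 ≤ a1+a2=7.721 → R2 fires; E=15 Z=11 P=7 Y=8
Draw 8: a1=2.527, a2=5.565, a3=1.815, a0=9.907; τ=−ln(0.1613)/9.907=0.184 → t=1.570; u2·a0=0.6280·9.907=6.222; a1=2.527 < 6.222 ≤ a1+a2=8.092 → R2 fires; E=16 Z=11 P=7 Y=9
Draw 9: a1=2.527, a2=5.936, a3=1.815, a0=10.278; τ=−ln(0.0239)/10.278=0.363 → t=1.933; u2·a0=0.6882·10.278=7.073; a1=2.527 < 7.073 ≤ a1+a2=8.463 → R2 fires; E=17 Z=11 P=7 Y=10
Draw 10: a1=2.527, a2=6.307, a3=1.815, a0=10.649; τ=−ln(0.0058)/10.649=0.484 → t=2.416; u2·a0=0.7020·10.649=7.476; a1=2.527 < 7.476 ≤ a1+a2=8.834 → R2 fires; E=18 Z=11 P=7 Y=11
Draw 11: a1=2.527, a2=6.678, a3=1.815, a0=11.020; τ=−ln(0.0818)/11.020=0.227 → t=2.644; u2·a0=0.0682·11.020=0.752 ≤ a1=2.527 → R1 fires; E=18 Z=13 P=6 Y=11
Draw 12: a1=2.166, a2=6.678, a3=2.145, a0=10.989; τ=−ln(0.6163)/10.989=0.044 → t=2.688 > T=2.65: stop.
At T=2.65: E=18 Z=13 P=6 Y=11; the largest is E.

Dominant species at T: E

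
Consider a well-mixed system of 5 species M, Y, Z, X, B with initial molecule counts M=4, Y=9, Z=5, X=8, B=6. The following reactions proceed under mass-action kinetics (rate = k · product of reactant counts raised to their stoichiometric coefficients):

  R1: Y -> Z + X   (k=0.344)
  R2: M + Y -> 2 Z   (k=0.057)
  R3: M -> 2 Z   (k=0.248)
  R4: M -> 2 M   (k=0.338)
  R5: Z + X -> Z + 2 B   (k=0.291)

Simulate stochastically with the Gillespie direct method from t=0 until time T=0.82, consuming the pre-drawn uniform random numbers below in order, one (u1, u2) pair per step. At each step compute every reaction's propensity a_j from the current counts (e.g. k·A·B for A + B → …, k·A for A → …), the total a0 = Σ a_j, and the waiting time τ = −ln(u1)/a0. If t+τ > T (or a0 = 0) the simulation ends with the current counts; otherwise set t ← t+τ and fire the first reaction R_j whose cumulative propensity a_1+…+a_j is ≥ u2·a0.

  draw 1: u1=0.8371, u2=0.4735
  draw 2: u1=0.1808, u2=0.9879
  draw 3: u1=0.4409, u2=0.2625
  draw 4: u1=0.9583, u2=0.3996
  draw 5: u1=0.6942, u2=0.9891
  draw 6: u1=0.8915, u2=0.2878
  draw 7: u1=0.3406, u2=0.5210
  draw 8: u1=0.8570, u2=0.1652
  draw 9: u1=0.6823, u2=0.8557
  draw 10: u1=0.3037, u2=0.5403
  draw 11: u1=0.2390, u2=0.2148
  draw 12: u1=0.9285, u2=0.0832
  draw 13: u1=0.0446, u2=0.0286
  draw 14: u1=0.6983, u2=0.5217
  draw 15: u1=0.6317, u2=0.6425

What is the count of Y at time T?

Y at T = 3

t=0.000: M=4 Y=9 Z=5 X=8 B=6
Draw 1: a1=3.096, a2=2.052, a3=0.992, a4=1.352, a5=11.640, a0=19.132; τ=−ln(0.8371)/19.132=0.009 → t=0.009; u2·a0=0.4735·19.132=9.059; a1+…+a4=7.492 < 9.059 ≤ a1+…+a5=19.132 → R5 fires; M=4 Y=9 Z=5 X=7 B=8
Draw 2: a1=3.096, a2=2.052, a3=0.992, a4=1.352, a5=10.185, a0=17.677; τ=−ln(0.1808)/17.677=0.097 → t=0.106; u2·a0=0.9879·17.677=17.463; a1+…+a4=7.492 < 17.463 ≤ a1+…+a5=17.677 → R5 fires; M=4 Y=9 Z=5 X=6 B=10
Draw 3: a1=3.096, a2=2.052, a3=0.992, a4=1.352, a5=8.730, a0=16.222; τ=−ln(0.4409)/16.222=0.050 → t=0.157; u2·a0=0.2625·16.222=4.258; a1=3.096 < 4.258 ≤ a1+a2=5.148 → R2 fires; M=3 Y=8 Z=7 X=6 B=10
Draw 4: a1=2.752, a2=1.368, a3=0.744, a4=1.014, a5=12.222, a0=18.100; τ=−ln(0.9583)/18.100=0.002 → t=0.159; u2·a0=0.3996·18.100=7.233; a1+…+a4=5.878 < 7.233 ≤ a1+…+a5=18.100 → R5 fires; M=3 Y=8 Z=7 X=5 B=12
Draw 5: a1=2.752, a2=1.368, a3=0.744, a4=1.014, a5=10.185, a0=16.063; τ=−ln(0.6942)/16.063=0.023 → t=0.182; u2·a0=0.9891·16.063=15.888; a1+…+a4=5.878 < 15.888 ≤ a1+…+a5=16.063 → R5 fires; M=3 Y=8 Z=7 X=4 B=14
Draw 6: a1=2.752, a2=1.368, a3=0.744, a4=1.014, a5=8.148, a0=14.026; τ=−ln(0.8915)/14.026=0.008 → t=0.190; u2·a0=0.2878·14.026=4.037; a1=2.752 < 4.037 ≤ a1+a2=4.120 → R2 fires; M=2 Y=7 Z=9 X=4 B=14
Draw 7: a1=2.408, a2=0.798, a3=0.496, a4=0.676, a5=10.476, a0=14.854; τ=−ln(0.3406)/14.854=0.073 → t=0.262; u2·a0=0.5210·14.854=7.739; a1+…+a4=4.378 < 7.739 ≤ a1+…+a5=14.854 → R5 fires; M=2 Y=7 Z=9 X=3 B=16
Draw 8: a1=2.408, a2=0.798, a3=0.496, a4=0.676, a5=7.857, a0=12.235; τ=−ln(0.8570)/12.235=0.013 → t=0.275; u2·a0=0.1652·12.235=2.021 ≤ a1=2.408 → R1 fires; M=2 Y=6 Z=10 X=4 B=16
Draw 9: a1=2.064, a2=0.684, a3=0.496, a4=0.676, a5=11.640, a0=15.560; τ=−ln(0.6823)/15.560=0.025 → t=0.299; u2·a0=0.8557·15.560=13.315; a1+…+a4=3.920 < 13.315 ≤ a1+…+a5=15.560 → R5 fires; M=2 Y=6 Z=10 X=3 B=18
Draw 10: a1=2.064, a2=0.684, a3=0.496, a4=0.676, a5=8.730, a0=12.650; τ=−ln(0.3037)/12.650=0.094 → t=0.394; u2·a0=0.5403·12.650=6.835; a1+…+a4=3.920 < 6.835 ≤ a1+…+a5=12.650 → R5 fires; M=2 Y=6 Z=10 X=2 B=20
Draw 11: a1=2.064, a2=0.684, a3=0.496, a4=0.676, a5=5.820, a0=9.740; τ=−ln(0.2390)/9.740=0.147 → t=0.541; u2·a0=0.2148·9.740=2.092; a1=2.064 < 2.092 ≤ a1+a2=2.748 → R2 fires; M=1 Y=5 Z=12 X=2 B=20
Draw 12: a1=1.720, a2=0.285, a3=0.248, a4=0.338, a5=6.984, a0=9.575; τ=−ln(0.9285)/9.575=0.008 → t=0.548; u2·a0=0.0832·9.575=0.797 ≤ a1=1.720 → R1 fires; M=1 Y=4 Z=13 X=3 B=20
Draw 13: a1=1.376, a2=0.228, a3=0.248, a4=0.338, a5=11.349, a0=13.539; τ=−ln(0.0446)/13.539=0.230 → t=0.778; u2·a0=0.0286·13.539=0.387 ≤ a1=1.376 → R1 fires; M=1 Y=3 Z=14 X=4 B=20
Draw 14: a1=1.032, a2=0.171, a3=0.248, a4=0.338, a5=16.296, a0=18.085; τ=−ln(0.6983)/18.085=0.020 → t=0.798; u2·a0=0.5217·18.085=9.435; a1+…+a4=1.789 < 9.435 ≤ a1+…+a5=18.085 → R5 fires; M=1 Y=3 Z=14 X=3 B=22
Draw 15: a1=1.032, a2=0.171, a3=0.248, a4=0.338, a5=12.222, a0=14.011; τ=−ln(0.6317)/14.011=0.033 → t=0.831 > T=0.82: stop.
Read off Y at T=0.82: 3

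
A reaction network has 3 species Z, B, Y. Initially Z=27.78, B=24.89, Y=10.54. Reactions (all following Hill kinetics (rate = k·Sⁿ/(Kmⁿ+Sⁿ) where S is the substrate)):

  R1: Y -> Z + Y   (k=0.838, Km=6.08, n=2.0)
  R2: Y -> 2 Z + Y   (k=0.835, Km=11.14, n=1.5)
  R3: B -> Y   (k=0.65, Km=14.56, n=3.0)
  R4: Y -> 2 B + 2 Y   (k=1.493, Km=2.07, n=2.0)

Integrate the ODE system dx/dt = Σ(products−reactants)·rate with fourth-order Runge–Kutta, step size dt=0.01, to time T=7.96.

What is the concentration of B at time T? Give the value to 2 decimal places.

B at T = 43.55

RK4 with dt=0.01: 796 steps to T=7.96. Trajectory (selected grid times):
t=0.00: Z=27.78 B=24.89 Y=10.54
t=0.88: Z=29.10 B=26.95 Y=12.30
t=1.77: Z=30.55 B=29.03 Y=14.10
t=2.65: Z=32.08 B=31.10 Y=15.90
t=3.54: Z=33.71 B=33.19 Y=17.74
t=4.42: Z=35.38 B=35.25 Y=19.57
t=5.31: Z=37.13 B=37.34 Y=21.43
t=6.19: Z=38.90 B=39.40 Y=23.27
t=7.08: Z=40.73 B=41.49 Y=25.15
t=7.96: Z=42.58 B=43.55 Y=27.00
Read off B at T=7.96: 43.55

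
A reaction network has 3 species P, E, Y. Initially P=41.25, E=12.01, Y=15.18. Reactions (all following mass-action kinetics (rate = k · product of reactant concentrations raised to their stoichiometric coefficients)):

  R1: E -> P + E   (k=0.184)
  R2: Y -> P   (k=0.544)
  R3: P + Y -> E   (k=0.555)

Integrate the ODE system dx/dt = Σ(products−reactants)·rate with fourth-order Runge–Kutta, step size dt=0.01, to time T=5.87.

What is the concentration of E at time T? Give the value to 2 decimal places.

E at T = 26.76

RK4 with dt=0.01: 587 steps to T=5.87. Trajectory (selected grid times):
t=0.00: P=41.25 E=12.01 Y=15.18
t=0.65: P=29.99 E=26.76 Y=0.00
t=1.30: P=33.19 E=26.76 Y=0.00
t=1.96: P=36.44 E=26.76 Y=0.00
t=2.61: P=39.64 E=26.76 Y=0.00
t=3.26: P=42.84 E=26.76 Y=0.00
t=3.91: P=46.04 E=26.76 Y=0.00
t=4.57: P=49.29 E=26.76 Y=0.00
t=5.22: P=52.49 E=26.76 Y=0.00
t=5.87: P=55.69 E=26.76 Y=0.00
Read off E at T=5.87: 26.76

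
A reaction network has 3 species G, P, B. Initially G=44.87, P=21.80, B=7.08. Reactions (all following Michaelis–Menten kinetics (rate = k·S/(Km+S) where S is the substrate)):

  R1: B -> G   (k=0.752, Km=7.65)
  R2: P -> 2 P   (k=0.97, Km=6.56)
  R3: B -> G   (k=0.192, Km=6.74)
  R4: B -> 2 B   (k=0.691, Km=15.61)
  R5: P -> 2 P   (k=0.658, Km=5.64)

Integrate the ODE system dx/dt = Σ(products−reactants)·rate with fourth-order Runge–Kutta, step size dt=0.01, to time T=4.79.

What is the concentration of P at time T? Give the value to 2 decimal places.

RK4 with dt=0.01: 479 steps to T=4.79. Trajectory (selected grid times):
t=0.00: G=44.87 P=21.80 B=7.08
t=0.53: G=45.11 P=22.47 B=6.95
t=1.06: G=45.35 P=23.15 B=6.82
t=1.60: G=45.60 P=23.85 B=6.69
t=2.13: G=45.83 P=24.54 B=6.57
t=2.66: G=46.06 P=25.23 B=6.44
t=3.19: G=46.29 P=25.92 B=6.32
t=3.73: G=46.53 P=26.63 B=6.19
t=4.26: G=46.75 P=27.34 B=6.07
t=4.79: G=46.98 P=28.04 B=5.95
Read off P at T=4.79: 28.04

P at T = 28.04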